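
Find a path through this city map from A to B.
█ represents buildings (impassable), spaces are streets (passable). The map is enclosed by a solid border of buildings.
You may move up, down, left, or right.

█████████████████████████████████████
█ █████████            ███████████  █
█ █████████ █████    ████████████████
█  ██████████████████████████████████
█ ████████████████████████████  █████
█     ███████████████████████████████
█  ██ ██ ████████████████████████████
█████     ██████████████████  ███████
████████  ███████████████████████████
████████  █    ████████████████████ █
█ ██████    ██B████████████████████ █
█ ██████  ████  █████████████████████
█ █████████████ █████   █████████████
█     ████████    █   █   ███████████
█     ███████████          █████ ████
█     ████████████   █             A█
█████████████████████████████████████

Finding the shortest path from A to B:
Movement: cardinal only
Path length: 26 steps
Directions: left → left → left → left → left → left → left → left → left → up → left → left → left → left → left → left → left → left → left → up → left → left → up → up → left → up

Solution:

█████████████████████████████████████
█ █████████            ███████████  █
█ █████████ █████    ████████████████
█  ██████████████████████████████████
█ ████████████████████████████  █████
█     ███████████████████████████████
█  ██ ██ ████████████████████████████
█████     ██████████████████  ███████
████████  ███████████████████████████
████████  █    ████████████████████ █
█ ██████    ██B████████████████████ █
█ ██████  ████↑↰█████████████████████
█ █████████████↑█████   █████████████
█     ████████ ↑←↰█   █   ███████████
█     ███████████↑←←←←←←←←↰█████ ████
█     ████████████   █    ↑←←←←←←←←A█
█████████████████████████████████████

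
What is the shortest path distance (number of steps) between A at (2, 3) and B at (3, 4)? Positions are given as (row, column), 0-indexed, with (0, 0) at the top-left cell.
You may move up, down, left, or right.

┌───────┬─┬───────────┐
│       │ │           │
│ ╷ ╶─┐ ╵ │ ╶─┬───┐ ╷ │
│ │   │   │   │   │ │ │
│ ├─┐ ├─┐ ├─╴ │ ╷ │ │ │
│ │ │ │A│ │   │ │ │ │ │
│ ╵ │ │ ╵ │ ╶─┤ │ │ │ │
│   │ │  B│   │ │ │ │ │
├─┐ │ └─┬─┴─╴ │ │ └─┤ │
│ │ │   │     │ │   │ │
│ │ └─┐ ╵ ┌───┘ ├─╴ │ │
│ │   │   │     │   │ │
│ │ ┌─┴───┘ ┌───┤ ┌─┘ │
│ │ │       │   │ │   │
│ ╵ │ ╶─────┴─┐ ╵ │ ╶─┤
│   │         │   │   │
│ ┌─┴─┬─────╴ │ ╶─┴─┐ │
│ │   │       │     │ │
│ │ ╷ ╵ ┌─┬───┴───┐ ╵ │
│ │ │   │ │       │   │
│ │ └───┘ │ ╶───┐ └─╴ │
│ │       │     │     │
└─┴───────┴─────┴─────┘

Finding path from (2, 3) to (3, 4):
Path: (2,3) → (3,3) → (3,4)
Distance: 2 steps

Solution:

┌───────┬─┬───────────┐
│       │ │           │
│ ╷ ╶─┐ ╵ │ ╶─┬───┐ ╷ │
│ │   │   │   │   │ │ │
│ ├─┐ ├─┐ ├─╴ │ ╷ │ │ │
│ │ │ │A│ │   │ │ │ │ │
│ ╵ │ │ ╵ │ ╶─┤ │ │ │ │
│   │ │↳ B│   │ │ │ │ │
├─┐ │ └─┬─┴─╴ │ │ └─┤ │
│ │ │   │     │ │   │ │
│ │ └─┐ ╵ ┌───┘ ├─╴ │ │
│ │   │   │     │   │ │
│ │ ┌─┴───┘ ┌───┤ ┌─┘ │
│ │ │       │   │ │   │
│ ╵ │ ╶─────┴─┐ ╵ │ ╶─┤
│   │         │   │   │
│ ┌─┴─┬─────╴ │ ╶─┴─┐ │
│ │   │       │     │ │
│ │ ╷ ╵ ┌─┬───┴───┐ ╵ │
│ │ │   │ │       │   │
│ │ └───┘ │ ╶───┐ └─╴ │
│ │       │     │     │
└─┴───────┴─────┴─────┘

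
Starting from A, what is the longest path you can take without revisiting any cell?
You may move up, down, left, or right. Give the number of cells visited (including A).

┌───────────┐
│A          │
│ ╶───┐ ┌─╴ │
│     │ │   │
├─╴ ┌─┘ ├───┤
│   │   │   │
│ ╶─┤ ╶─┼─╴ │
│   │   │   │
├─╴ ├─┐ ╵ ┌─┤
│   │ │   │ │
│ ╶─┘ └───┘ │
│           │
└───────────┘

Finding longest simple path using DFS:
Start: (0, 0)
Longest path visits 16 cells
Path: A → down → right → down → left → down → right → down → left → down → right → right → right → right → right → up

Solution:

┌───────────┐
│A          │
│ ╶───┐ ┌─╴ │
│↳ ↓  │ │   │
├─╴ ┌─┘ ├───┤
│↓ ↲│   │   │
│ ╶─┤ ╶─┼─╴ │
│↳ ↓│   │   │
├─╴ ├─┐ ╵ ┌─┤
│↓ ↲│ │   │B│
│ ╶─┘ └───┘ │
│↳ → → → → ↑│
└───────────┘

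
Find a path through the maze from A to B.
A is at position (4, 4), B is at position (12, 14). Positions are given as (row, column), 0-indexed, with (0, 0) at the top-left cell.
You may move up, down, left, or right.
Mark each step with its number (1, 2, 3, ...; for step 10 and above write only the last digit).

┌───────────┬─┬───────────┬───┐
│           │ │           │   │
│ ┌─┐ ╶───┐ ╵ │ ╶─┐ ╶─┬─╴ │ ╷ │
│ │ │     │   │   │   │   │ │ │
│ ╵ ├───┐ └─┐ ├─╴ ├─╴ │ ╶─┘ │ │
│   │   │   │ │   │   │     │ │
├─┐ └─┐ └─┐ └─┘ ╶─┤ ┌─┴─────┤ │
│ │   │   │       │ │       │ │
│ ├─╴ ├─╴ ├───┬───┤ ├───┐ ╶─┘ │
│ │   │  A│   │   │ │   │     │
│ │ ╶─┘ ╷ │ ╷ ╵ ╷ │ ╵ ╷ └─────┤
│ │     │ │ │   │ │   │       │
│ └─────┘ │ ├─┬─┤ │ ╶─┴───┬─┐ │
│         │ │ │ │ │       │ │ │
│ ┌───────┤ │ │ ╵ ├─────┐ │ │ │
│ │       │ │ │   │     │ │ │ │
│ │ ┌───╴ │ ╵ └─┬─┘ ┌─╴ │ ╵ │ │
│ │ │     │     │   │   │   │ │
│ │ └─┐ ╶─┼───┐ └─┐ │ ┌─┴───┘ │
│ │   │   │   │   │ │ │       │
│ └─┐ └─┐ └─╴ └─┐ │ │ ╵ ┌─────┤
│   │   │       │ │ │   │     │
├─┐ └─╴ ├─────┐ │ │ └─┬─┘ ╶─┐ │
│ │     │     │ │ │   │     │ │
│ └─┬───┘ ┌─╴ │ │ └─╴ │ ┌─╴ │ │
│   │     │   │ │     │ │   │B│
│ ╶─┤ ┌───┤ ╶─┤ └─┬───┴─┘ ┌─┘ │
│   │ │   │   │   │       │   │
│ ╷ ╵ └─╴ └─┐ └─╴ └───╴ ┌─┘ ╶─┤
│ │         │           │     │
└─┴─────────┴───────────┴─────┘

Finding the shortest path from (4, 4) to (12, 14):
Path length: 50 steps
Directions: down → down → left → left → left → left → down → down → down → down → right → down → right → right → up → left → up → left → up → up → right → right → right → down → left → down → right → down → right → right → right → down → down → down → right → down → right → right → right → up → right → up → right → up → left → up → right → right → down → down

Solution:

┌───────────┬─┬───────────┬───┐
│           │ │           │   │
│ ┌─┐ ╶───┐ ╵ │ ╶─┐ ╶─┬─╴ │ ╷ │
│ │ │     │   │   │   │   │ │ │
│ ╵ ├───┐ └─┐ ├─╴ ├─╴ │ ╶─┘ │ │
│   │   │   │ │   │   │     │ │
├─┐ └─┐ └─┐ └─┘ ╶─┤ ┌─┴─────┤ │
│ │   │   │       │ │       │ │
│ ├─╴ ├─╴ ├───┬───┤ ├───┐ ╶─┘ │
│ │   │  A│   │   │ │   │     │
│ │ ╶─┘ ╷ │ ╷ ╵ ╷ │ ╵ ╷ └─────┤
│ │     │1│ │   │ │   │       │
│ └─────┘ │ ├─┬─┤ │ ╶─┴───┬─┐ │
│6 5 4 3 2│ │ │ │ │       │ │ │
│ ┌───────┤ │ │ ╵ ├─────┐ │ │ │
│7│0 1 2 3│ │ │   │     │ │ │ │
│ │ ┌───╴ │ ╵ └─┬─┘ ┌─╴ │ ╵ │ │
│8│9│  5 4│     │   │   │   │ │
│ │ └─┐ ╶─┼───┐ └─┐ │ ┌─┴───┘ │
│9│8 7│6 7│   │   │ │ │       │
│ └─┐ └─┐ └─╴ └─┐ │ │ ╵ ┌─────┤
│0 1│6 5│8 9 0 1│ │ │   │6 7 8│
├─┐ └─╴ ├─────┐ │ │ └─┬─┘ ╶─┐ │
│ │2 3 4│     │2│ │   │  5 4│9│
│ └─┬───┘ ┌─╴ │ │ └─╴ │ ┌─╴ │ │
│   │     │   │3│     │ │2 3│B│
│ ╶─┤ ┌───┤ ╶─┤ └─┬───┴─┘ ┌─┘ │
│   │ │   │   │4 5│    0 1│   │
│ ╷ ╵ └─╴ └─┐ └─╴ └───╴ ┌─┘ ╶─┤
│ │         │    6 7 8 9│     │
└─┴─────────┴───────────┴─────┘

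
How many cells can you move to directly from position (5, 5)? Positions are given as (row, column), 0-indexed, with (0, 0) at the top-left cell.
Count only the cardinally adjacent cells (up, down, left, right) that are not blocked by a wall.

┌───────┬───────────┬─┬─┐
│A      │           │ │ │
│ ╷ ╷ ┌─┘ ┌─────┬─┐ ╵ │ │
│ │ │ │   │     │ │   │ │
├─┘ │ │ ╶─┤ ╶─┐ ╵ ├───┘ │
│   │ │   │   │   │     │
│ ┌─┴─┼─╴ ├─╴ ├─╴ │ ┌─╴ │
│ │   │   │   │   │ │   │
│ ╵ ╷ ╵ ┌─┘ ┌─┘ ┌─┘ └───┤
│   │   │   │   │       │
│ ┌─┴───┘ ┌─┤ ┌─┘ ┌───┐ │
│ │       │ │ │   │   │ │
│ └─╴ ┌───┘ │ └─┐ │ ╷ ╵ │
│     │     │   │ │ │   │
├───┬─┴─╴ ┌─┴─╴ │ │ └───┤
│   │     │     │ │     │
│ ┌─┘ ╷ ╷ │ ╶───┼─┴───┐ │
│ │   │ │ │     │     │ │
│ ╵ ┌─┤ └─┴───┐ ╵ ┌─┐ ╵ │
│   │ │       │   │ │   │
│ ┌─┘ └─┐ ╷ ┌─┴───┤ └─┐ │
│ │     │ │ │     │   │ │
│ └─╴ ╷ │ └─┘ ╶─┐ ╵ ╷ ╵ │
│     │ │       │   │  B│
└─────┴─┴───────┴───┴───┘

Checking passable neighbors of (5, 5):
Neighbors: (6, 5)
Count: 1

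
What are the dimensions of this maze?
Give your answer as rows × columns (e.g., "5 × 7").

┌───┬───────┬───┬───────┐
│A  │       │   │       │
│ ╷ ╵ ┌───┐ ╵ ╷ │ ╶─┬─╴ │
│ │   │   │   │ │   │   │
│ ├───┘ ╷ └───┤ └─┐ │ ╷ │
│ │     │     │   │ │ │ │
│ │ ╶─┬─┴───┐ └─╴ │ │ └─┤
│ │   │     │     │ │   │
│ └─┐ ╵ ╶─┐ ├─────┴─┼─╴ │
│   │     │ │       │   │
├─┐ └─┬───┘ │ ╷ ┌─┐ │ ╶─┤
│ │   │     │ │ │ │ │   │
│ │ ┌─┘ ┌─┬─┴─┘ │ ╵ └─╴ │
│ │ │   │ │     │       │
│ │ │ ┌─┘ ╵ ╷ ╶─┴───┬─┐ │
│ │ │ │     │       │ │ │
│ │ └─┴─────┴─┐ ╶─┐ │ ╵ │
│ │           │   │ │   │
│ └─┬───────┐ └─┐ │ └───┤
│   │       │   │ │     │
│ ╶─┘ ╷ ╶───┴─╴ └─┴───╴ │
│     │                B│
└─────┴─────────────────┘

Counting the maze dimensions:
Rows (vertical): 11
Columns (horizontal): 12
Dimensions: 11 × 12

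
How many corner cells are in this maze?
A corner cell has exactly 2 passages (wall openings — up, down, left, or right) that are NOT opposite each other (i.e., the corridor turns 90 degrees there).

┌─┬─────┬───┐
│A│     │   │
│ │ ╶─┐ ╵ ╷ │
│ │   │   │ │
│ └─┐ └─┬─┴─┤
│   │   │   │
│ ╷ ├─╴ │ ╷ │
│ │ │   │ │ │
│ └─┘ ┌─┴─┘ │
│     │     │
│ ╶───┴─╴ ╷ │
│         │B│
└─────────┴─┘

Counting corner cells (2 non-opposite passages):
Total corners: 18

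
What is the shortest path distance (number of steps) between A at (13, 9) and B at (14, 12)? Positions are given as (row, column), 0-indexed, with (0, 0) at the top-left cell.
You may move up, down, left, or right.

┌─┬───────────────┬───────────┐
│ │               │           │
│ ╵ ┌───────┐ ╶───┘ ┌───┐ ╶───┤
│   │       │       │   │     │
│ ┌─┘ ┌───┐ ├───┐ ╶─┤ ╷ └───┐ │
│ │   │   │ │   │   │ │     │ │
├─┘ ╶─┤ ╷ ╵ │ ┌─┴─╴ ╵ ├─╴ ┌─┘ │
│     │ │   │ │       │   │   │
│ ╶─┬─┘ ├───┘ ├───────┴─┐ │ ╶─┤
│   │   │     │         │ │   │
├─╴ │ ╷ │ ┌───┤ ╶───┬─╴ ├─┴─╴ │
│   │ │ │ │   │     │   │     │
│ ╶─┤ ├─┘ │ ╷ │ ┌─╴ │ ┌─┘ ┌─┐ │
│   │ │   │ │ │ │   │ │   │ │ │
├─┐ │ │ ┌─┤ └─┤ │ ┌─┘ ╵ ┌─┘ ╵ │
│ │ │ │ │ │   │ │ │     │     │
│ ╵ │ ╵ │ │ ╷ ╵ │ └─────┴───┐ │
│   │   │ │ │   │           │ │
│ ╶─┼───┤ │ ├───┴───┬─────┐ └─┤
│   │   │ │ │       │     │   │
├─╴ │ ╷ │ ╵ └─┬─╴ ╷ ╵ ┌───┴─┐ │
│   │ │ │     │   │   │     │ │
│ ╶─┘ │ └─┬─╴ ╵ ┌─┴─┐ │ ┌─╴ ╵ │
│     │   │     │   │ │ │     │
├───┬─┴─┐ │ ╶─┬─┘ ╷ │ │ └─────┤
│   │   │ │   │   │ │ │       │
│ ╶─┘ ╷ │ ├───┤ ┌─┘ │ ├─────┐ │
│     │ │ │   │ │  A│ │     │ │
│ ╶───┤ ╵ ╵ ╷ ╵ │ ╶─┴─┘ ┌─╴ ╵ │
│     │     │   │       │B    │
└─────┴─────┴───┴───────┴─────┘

Finding path from (13, 9) to (14, 12):
Path: (13,9) → (13,8) → (14,8) → (14,9) → (14,10) → (14,11) → (13,11) → (13,12) → (13,13) → (14,13) → (14,12)
Distance: 10 steps

Solution:

┌─┬───────────────┬───────────┐
│ │               │           │
│ ╵ ┌───────┐ ╶───┘ ┌───┐ ╶───┤
│   │       │       │   │     │
│ ┌─┘ ┌───┐ ├───┐ ╶─┤ ╷ └───┐ │
│ │   │   │ │   │   │ │     │ │
├─┘ ╶─┤ ╷ ╵ │ ┌─┴─╴ ╵ ├─╴ ┌─┘ │
│     │ │   │ │       │   │   │
│ ╶─┬─┘ ├───┘ ├───────┴─┐ │ ╶─┤
│   │   │     │         │ │   │
├─╴ │ ╷ │ ┌───┤ ╶───┬─╴ ├─┴─╴ │
│   │ │ │ │   │     │   │     │
│ ╶─┤ ├─┘ │ ╷ │ ┌─╴ │ ┌─┘ ┌─┐ │
│   │ │   │ │ │ │   │ │   │ │ │
├─┐ │ │ ┌─┤ └─┤ │ ┌─┘ ╵ ┌─┘ ╵ │
│ │ │ │ │ │   │ │ │     │     │
│ ╵ │ ╵ │ │ ╷ ╵ │ └─────┴───┐ │
│   │   │ │ │   │           │ │
│ ╶─┼───┤ │ ├───┴───┬─────┐ └─┤
│   │   │ │ │       │     │   │
├─╴ │ ╷ │ ╵ └─┬─╴ ╷ ╵ ┌───┴─┐ │
│   │ │ │     │   │   │     │ │
│ ╶─┘ │ └─┬─╴ ╵ ┌─┴─┐ │ ┌─╴ ╵ │
│     │   │     │   │ │ │     │
├───┬─┴─┐ │ ╶─┬─┘ ╷ │ │ └─────┤
│   │   │ │   │   │ │ │       │
│ ╶─┘ ╷ │ ├───┤ ┌─┘ │ ├─────┐ │
│     │ │ │   │ │↓ A│ │↱ → ↓│ │
│ ╶───┤ ╵ ╵ ╷ ╵ │ ╶─┴─┘ ┌─╴ ╵ │
│     │     │   │↳ → → ↑│B ↲  │
└─────┴─────┴───┴───────┴─────┘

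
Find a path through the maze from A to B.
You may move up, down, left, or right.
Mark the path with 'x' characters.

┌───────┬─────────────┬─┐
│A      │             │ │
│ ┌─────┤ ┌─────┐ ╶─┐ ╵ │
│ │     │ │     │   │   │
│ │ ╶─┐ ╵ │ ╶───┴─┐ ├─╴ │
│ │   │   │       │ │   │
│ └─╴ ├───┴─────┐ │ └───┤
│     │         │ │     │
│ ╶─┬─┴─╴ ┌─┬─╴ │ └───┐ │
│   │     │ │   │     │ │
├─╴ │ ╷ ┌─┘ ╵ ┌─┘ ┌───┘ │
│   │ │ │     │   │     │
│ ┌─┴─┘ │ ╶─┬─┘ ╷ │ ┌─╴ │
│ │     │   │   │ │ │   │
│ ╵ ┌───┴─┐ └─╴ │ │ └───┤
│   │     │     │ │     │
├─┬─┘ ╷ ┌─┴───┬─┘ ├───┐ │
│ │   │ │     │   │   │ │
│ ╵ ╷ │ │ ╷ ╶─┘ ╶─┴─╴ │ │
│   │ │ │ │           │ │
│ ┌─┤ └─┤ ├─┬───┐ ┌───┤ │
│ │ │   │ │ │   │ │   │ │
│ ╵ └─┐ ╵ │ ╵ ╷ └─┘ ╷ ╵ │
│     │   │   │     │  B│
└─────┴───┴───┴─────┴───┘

Finding the shortest path through the maze:
Path length: 36 steps
Directions: down → down → down → right → right → up → left → up → right → right → down → right → up → up → right → right → right → right → down → right → down → down → right → right → down → down → left → left → down → down → right → right → down → down → down → down

Solution:

┌───────┬─────────────┬─┐
│A      │x x x x x    │ │
│ ┌─────┤ ┌─────┐ ╶─┐ ╵ │
│x│x x x│x│     │x x│   │
│ │ ╶─┐ ╵ │ ╶───┴─┐ ├─╴ │
│x│x x│x x│       │x│   │
│ └─╴ ├───┴─────┐ │ └───┤
│x x x│         │ │x x x│
│ ╶─┬─┴─╴ ┌─┬─╴ │ └───┐ │
│   │     │ │   │     │x│
├─╴ │ ╷ ┌─┘ ╵ ┌─┘ ┌───┘ │
│   │ │ │     │   │x x x│
│ ┌─┴─┘ │ ╶─┬─┘ ╷ │ ┌─╴ │
│ │     │   │   │ │x│   │
│ ╵ ┌───┴─┐ └─╴ │ │ └───┤
│   │     │     │ │x x x│
├─┬─┘ ╷ ┌─┴───┬─┘ ├───┐ │
│ │   │ │     │   │   │x│
│ ╵ ╷ │ │ ╷ ╶─┘ ╶─┴─╴ │ │
│   │ │ │ │           │x│
│ ┌─┤ └─┤ ├─┬───┐ ┌───┤ │
│ │ │   │ │ │   │ │   │x│
│ ╵ └─┐ ╵ │ ╵ ╷ └─┘ ╷ ╵ │
│     │   │   │     │  B│
└─────┴───┴───┴─────┴───┘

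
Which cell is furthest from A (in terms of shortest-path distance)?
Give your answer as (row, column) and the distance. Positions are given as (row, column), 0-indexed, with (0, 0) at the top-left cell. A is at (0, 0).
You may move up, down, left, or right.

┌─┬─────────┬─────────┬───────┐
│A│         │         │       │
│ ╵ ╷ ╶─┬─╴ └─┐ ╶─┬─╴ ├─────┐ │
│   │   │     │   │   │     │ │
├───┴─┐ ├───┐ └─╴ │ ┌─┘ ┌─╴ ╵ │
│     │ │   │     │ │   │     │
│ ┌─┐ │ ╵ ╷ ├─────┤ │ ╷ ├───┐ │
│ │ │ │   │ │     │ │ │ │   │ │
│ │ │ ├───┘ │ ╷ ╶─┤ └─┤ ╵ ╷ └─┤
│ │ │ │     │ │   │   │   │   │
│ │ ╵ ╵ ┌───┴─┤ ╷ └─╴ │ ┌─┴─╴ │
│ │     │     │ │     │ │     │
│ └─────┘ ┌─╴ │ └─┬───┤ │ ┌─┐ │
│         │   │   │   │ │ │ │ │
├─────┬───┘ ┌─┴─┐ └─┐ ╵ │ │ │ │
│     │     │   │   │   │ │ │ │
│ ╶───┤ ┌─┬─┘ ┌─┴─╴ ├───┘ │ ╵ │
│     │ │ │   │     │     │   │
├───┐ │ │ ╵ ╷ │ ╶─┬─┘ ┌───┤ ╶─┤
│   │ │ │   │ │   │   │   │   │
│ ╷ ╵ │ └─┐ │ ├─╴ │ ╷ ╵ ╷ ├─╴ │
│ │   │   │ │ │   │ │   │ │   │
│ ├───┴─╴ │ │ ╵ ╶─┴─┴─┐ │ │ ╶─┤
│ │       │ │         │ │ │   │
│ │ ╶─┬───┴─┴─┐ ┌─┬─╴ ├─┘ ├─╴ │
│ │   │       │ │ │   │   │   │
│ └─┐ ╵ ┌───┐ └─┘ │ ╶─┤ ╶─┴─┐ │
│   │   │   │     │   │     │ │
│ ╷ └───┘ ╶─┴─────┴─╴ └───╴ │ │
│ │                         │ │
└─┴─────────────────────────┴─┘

Computing BFS distances from A to all cells:
Furthest cell: (0, 11)
Distance: 91 steps

Path from A to the furthest cell:

┌─┬─────────┬─────────┬───────┐
│A│↱ → → → ↓│  ↱ → → ↓│B ← ← ↰│
│ ╵ ╷ ╶─┬─╴ └─┐ ╶─┬─╴ ├─────┐ │
│↳ ↑│   │  ↳ ↓│↑ ↰│↓ ↲│↱ → ↓│↑│
├───┴─┐ ├───┐ └─╴ │ ┌─┘ ┌─╴ ╵ │
│     │ │   │↳ → ↑│↓│  ↑│  ↳ ↑│
│ ┌─┐ │ ╵ ╷ ├─────┤ │ ╷ ├───┐ │
│ │ │ │   │ │     │↓│ │↑│↓ ↰│ │
│ │ │ ├───┘ │ ╷ ╶─┤ └─┤ ╵ ╷ └─┤
│ │ │ │     │ │↓ ↰│↳ ↓│↑ ↲│↑ ↰│
│ │ ╵ ╵ ┌───┴─┤ ╷ └─╴ │ ┌─┴─╴ │
│ │     │     │↓│↑ ← ↲│ │↱ → ↑│
│ └─────┘ ┌─╴ │ └─┬───┤ │ ┌─┐ │
│         │   │↳ ↓│   │ │↑│ │ │
├─────┬───┘ ┌─┴─┐ └─┐ ╵ │ │ │ │
│     │     │   │↳ ↓│   │↑│ │ │
│ ╶───┤ ┌─┬─┘ ┌─┴─╴ ├───┘ │ ╵ │
│     │ │ │   │↓ ← ↲│↱ → ↑│   │
├───┐ │ │ ╵ ╷ │ ╶─┬─┘ ┌───┤ ╶─┤
│   │ │ │   │ │↳ ↓│  ↑│↓ ↰│   │
│ ╷ ╵ │ └─┐ │ ├─╴ │ ╷ ╵ ╷ ├─╴ │
│ │   │   │ │ │↓ ↲│ │↑ ↲│↑│   │
│ ├───┴─╴ │ │ ╵ ╶─┴─┴─┐ │ │ ╶─┤
│ │       │ │  ↳ → → ↓│ │↑│   │
│ │ ╶─┬───┴─┴─┐ ┌─┬─╴ ├─┘ ├─╴ │
│ │   │       │ │ │↓ ↲│↱ ↑│   │
│ └─┐ ╵ ┌───┐ └─┘ │ ╶─┤ ╶─┴─┐ │
│   │   │   │     │↳ ↓│↑ ← ↰│ │
│ ╷ └───┘ ╶─┴─────┴─╴ └───╴ │ │
│ │                  ↳ → → ↑│ │
└─┴─────────────────────────┴─┘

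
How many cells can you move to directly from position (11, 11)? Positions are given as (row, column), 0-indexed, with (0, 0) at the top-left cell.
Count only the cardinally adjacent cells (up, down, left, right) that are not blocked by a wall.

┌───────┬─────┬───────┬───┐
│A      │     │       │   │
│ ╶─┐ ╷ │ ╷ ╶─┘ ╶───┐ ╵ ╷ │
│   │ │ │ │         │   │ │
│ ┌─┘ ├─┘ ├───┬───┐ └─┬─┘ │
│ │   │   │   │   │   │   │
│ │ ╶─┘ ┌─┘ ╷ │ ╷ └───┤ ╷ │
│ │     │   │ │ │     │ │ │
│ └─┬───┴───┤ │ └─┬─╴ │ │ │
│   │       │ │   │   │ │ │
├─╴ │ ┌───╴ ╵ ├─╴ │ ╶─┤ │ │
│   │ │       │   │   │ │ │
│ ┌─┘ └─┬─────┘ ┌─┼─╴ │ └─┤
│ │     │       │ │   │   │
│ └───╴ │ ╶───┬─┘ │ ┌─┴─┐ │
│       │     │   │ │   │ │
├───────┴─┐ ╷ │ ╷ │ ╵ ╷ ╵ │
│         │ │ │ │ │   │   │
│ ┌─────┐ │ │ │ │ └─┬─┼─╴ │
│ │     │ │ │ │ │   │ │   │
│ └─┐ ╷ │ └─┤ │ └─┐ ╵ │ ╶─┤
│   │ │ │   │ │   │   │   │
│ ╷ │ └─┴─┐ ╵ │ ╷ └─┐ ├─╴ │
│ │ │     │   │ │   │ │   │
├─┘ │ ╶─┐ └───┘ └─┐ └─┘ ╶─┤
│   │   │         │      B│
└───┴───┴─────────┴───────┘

Checking passable neighbors of (11, 11):
Neighbors: (12, 11), (11, 12)
Count: 2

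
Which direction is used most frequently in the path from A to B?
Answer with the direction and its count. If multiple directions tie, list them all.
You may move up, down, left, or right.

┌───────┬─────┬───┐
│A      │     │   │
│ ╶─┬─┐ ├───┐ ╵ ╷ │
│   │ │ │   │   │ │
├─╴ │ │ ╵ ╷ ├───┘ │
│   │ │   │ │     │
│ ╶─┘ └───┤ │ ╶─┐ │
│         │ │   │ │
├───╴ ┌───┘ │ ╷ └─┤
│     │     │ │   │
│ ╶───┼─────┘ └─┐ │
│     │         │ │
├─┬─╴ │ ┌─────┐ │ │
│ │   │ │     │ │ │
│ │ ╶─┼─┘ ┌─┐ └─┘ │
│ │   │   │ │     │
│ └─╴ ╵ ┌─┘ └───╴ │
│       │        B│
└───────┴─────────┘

Directions: down, right, down, left, down, right, right, down, left, left, down, right, right, down, left, down, right, down, right, up, right, up, right, right, down, right, right, down
Counts: {'down': 10, 'right': 12, 'left': 4, 'up': 2}
Most common: right (12 times)

Solution:

┌───────┬─────┬───┐
│A      │     │   │
│ ╶─┬─┐ ├───┐ ╵ ╷ │
│↳ ↓│ │ │   │   │ │
├─╴ │ │ ╵ ╷ ├───┘ │
│↓ ↲│ │   │ │     │
│ ╶─┘ └───┤ │ ╶─┐ │
│↳ → ↓    │ │   │ │
├───╴ ┌───┘ │ ╷ └─┤
│↓ ← ↲│     │ │   │
│ ╶───┼─────┘ └─┐ │
│↳ → ↓│         │ │
├─┬─╴ │ ┌─────┐ │ │
│ │↓ ↲│ │↱ → ↓│ │ │
│ │ ╶─┼─┘ ┌─┐ └─┘ │
│ │↳ ↓│↱ ↑│ │↳ → ↓│
│ └─╴ ╵ ┌─┘ └───╴ │
│    ↳ ↑│        B│
└───────┴─────────┘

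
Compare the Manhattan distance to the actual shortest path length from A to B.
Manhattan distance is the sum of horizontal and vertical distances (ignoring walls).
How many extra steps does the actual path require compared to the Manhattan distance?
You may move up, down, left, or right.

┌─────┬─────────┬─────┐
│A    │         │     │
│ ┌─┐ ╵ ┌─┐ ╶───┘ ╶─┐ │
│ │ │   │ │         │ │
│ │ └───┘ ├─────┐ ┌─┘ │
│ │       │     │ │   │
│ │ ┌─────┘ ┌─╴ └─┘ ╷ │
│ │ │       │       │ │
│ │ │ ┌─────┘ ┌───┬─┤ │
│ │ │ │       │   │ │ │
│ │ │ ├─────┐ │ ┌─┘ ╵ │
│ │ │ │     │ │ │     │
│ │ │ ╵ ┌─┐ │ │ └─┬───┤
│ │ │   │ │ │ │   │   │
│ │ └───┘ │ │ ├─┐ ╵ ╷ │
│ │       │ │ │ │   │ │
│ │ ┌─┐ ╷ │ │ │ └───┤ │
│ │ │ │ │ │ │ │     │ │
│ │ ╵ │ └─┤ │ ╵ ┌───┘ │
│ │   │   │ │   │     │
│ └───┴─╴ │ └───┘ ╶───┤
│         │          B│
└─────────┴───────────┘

Manhattan distance: |10 - 0| + |10 - 0| = 20
Actual path length: 44
Extra steps: 44 - 20 = 24

Solution:

┌─────┬─────────┬─────┐
│A → ↓│↱ → ↓    │↱ → ↓│
│ ┌─┐ ╵ ┌─┐ ╶───┘ ╶─┐ │
│ │ │↳ ↑│ │↳ → → ↑  │↓│
│ │ └───┘ ├─────┐ ┌─┘ │
│ │       │↓ ← ↰│ │↓ ↲│
│ │ ┌─────┘ ┌─╴ └─┘ ╷ │
│ │ │↓ ← ← ↲│  ↑ ← ↲│ │
│ │ │ ┌─────┘ ┌───┬─┤ │
│ │ │↓│       │   │ │ │
│ │ │ ├─────┐ │ ┌─┘ ╵ │
│ │ │↓│↱ → ↓│ │ │     │
│ │ │ ╵ ┌─┐ │ │ └─┬───┤
│ │ │↳ ↑│ │↓│ │   │   │
│ │ └───┘ │ │ ├─┐ ╵ ╷ │
│ │       │↓│ │ │   │ │
│ │ ┌─┐ ╷ │ │ │ └───┤ │
│ │ │ │ │ │↓│ │     │ │
│ │ ╵ │ └─┤ │ ╵ ┌───┘ │
│ │   │   │↓│   │     │
│ └───┴─╴ │ └───┘ ╶───┤
│         │↳ → → → → B│
└─────────┴───────────┘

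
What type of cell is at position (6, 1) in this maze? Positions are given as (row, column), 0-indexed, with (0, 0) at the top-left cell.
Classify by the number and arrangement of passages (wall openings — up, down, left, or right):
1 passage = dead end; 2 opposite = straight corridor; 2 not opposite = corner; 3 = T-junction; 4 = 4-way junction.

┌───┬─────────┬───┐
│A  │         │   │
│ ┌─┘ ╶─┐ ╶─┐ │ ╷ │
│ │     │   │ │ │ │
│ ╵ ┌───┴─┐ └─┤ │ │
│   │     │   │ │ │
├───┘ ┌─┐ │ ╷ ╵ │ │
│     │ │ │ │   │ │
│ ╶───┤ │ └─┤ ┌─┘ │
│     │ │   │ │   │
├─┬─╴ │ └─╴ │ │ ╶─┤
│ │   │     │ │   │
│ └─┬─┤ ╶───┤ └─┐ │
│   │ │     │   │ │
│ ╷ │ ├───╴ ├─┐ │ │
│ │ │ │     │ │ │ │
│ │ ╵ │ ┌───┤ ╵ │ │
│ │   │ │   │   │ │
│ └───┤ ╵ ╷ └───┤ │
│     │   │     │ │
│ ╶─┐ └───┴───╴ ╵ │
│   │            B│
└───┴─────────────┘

Checking cell at (6, 1):
Number of passages: 2
Cell type: corner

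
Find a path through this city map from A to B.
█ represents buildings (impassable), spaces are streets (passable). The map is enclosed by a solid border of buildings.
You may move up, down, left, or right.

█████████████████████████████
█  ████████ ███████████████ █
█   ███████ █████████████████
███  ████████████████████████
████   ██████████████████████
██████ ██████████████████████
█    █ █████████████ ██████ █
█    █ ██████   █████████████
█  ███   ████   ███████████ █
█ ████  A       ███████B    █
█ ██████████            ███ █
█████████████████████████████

Finding the shortest path from A to B:
Movement: cardinal only
Path length: 17 steps
Directions: right → right → right → right → down → right → right → right → right → right → right → right → right → right → right → right → up

Solution:

█████████████████████████████
█  ████████ ███████████████ █
█   ███████ █████████████████
███  ████████████████████████
████   ██████████████████████
██████ ██████████████████████
█    █ █████████████ ██████ █
█    █ ██████   █████████████
█  ███   ████   ███████████ █
█ ████  A→→→↓   ███████B    █
█ ██████████↳→→→→→→→→→→↑███ █
█████████████████████████████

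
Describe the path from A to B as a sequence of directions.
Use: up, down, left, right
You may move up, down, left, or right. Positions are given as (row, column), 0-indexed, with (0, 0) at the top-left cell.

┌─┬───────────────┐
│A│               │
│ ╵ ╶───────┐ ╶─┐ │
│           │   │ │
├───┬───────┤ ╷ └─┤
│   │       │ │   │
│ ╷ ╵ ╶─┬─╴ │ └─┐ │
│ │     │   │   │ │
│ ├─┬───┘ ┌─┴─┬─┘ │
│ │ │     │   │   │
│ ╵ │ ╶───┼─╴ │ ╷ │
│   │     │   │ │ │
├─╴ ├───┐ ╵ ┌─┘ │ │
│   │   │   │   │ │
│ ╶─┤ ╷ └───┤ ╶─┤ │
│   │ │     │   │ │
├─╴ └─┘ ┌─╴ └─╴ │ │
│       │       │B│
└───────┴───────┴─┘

Finding the path and converting it to directions:
Path through cells: (0,0) → (1,0) → (1,1) → (0,1) → (0,2) → (0,3) → (0,4) → (0,5) → (0,6) → (1,6) → (1,7) → (2,7) → (2,8) → (3,8) → (4,8) → (5,8) → (6,8) → (7,8) → (8,8)
Directions: down, right, up, right, right, right, right, right, down, right, down, right, down, down, down, down, down, down

Solution:

┌─┬───────────────┐
│A│↱ → → → → ↓    │
│ ╵ ╶───────┐ ╶─┐ │
│↳ ↑        │↳ ↓│ │
├───┬───────┤ ╷ └─┤
│   │       │ │↳ ↓│
│ ╷ ╵ ╶─┬─╴ │ └─┐ │
│ │     │   │   │↓│
│ ├─┬───┘ ┌─┴─┬─┘ │
│ │ │     │   │  ↓│
│ ╵ │ ╶───┼─╴ │ ╷ │
│   │     │   │ │↓│
├─╴ ├───┐ ╵ ┌─┘ │ │
│   │   │   │   │↓│
│ ╶─┤ ╷ └───┤ ╶─┤ │
│   │ │     │   │↓│
├─╴ └─┘ ┌─╴ └─╴ │ │
│       │       │B│
└───────┴───────┴─┘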